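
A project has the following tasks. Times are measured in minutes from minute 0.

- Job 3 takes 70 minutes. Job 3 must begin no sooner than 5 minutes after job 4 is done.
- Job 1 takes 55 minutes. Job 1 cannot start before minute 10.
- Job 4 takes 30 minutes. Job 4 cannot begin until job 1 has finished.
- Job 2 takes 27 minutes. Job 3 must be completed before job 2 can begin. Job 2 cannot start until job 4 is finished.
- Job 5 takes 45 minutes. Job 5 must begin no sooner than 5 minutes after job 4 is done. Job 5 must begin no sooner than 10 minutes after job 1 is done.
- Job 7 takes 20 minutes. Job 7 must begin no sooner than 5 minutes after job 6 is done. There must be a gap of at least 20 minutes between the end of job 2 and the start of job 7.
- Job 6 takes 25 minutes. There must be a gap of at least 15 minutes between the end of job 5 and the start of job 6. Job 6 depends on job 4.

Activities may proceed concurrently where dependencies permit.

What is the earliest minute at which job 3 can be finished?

After its own release at minute 10, job 1 can start at minute 10 and finishes at minute 65.
After job 1 (finishes minute 65), job 4 can start at minute 65 and finishes at minute 95.
After job 4 (finishes minute 95, plus 5-minute gap → minute 100), job 3 can start at minute 100 and finishes at minute 170.

170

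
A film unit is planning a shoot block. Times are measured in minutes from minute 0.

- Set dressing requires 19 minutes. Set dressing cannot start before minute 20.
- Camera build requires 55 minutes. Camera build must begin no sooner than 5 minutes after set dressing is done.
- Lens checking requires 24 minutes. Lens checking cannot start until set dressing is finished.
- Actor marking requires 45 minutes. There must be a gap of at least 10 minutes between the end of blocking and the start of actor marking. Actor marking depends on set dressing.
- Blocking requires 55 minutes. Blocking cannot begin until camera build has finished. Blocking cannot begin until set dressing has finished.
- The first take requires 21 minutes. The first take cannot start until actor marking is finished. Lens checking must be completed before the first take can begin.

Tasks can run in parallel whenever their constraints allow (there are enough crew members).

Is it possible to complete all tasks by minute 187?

No

Set dressing waits on its own release at minute 20, so it starts at minute 20 and finishes at 20 + 19 = minute 39.
Lens checking waits on set dressing (finishes minute 39), so it starts at minute 39 and finishes at 39 + 24 = minute 63.
Camera build waits on set dressing (finishes minute 39, plus 5-minute gap → minute 44), so it starts at minute 44 and finishes at 44 + 55 = minute 99.
Blocking cannot start until camera build (finishes minute 99); set dressing (finishes minute 39). The controlling bound is minute 99, so blocking finishes at 99 + 55 = minute 154.
Actor marking has to wait for blocking (finishes minute 154, plus 10-minute gap → minute 164); set dressing (finishes minute 39). The latest of these is minute 164, so actor marking runs minute 164 to 164 + 45 = minute 209.
The first take has to wait for actor marking (finishes minute 209); lens checking (finishes minute 63). The latest of these is minute 209, so the first take runs minute 209 to 209 + 21 = minute 230.
The earliest everything can be done is minute 230, which is after the deadline of 187, so it is not possible.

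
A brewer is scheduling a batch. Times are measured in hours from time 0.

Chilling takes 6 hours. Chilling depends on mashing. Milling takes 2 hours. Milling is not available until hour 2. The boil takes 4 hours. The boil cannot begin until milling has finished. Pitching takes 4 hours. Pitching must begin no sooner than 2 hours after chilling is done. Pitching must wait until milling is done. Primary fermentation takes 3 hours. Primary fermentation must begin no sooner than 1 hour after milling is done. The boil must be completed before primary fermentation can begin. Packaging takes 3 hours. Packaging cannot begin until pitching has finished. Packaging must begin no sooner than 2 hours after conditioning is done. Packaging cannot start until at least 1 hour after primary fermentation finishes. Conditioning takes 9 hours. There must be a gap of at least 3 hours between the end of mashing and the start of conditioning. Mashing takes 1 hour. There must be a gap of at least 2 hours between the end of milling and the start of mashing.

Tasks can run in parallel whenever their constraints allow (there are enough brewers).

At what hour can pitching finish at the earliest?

19

Milling cannot begin until its own release at hour 2. It runs from hour 2 to 2 + 2 = hour 4.
Mashing waits on milling (finishes hour 4, plus 2-hour gap → hour 6), so it starts at hour 6 and finishes at 6 + 1 = hour 7.
Chilling cannot begin until mashing (finishes hour 7). It runs from hour 7 to 7 + 6 = hour 13.
For pitching: chilling (finishes hour 13, plus 2-hour gap → hour 15); milling (finishes hour 4). Taking the maximum gives a start of hour 15, and it finishes at 15 + 4 = hour 19.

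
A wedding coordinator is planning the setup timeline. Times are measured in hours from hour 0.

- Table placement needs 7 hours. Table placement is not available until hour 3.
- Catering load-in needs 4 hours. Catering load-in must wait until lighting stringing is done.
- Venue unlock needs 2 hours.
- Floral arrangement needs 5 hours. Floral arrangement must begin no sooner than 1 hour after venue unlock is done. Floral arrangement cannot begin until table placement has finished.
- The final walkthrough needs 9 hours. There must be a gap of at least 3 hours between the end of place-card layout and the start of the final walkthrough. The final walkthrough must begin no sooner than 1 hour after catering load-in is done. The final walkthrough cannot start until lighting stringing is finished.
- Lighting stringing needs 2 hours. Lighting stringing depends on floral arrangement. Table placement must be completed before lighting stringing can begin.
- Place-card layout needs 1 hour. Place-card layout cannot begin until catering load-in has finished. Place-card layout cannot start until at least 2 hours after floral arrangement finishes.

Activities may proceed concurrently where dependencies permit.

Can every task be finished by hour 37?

Yes

Table placement waits on its own release at hour 3, so it starts at hour 3 and finishes at 3 + 7 = hour 10.
Venue unlock has no prerequisites, so it starts at hour 0 and finishes at hour 2.
Floral arrangement cannot start until venue unlock (finishes hour 2, plus 1-hour gap → hour 3); table placement (finishes hour 10). The controlling bound is hour 10, so floral arrangement finishes at 10 + 5 = hour 15.
Lighting stringing cannot start until floral arrangement (finishes hour 15); table placement (finishes hour 10). The controlling bound is hour 15, so lighting stringing finishes at 15 + 2 = hour 17.
Catering load-in cannot begin until lighting stringing (finishes hour 17). It runs from hour 17 to 17 + 4 = hour 21.
For place-card layout: catering load-in (finishes hour 21); floral arrangement (finishes hour 15, plus 2-hour gap → hour 17). Taking the maximum gives a start of hour 21, and it finishes at 21 + 1 = hour 22.
The final walkthrough needs all of place-card layout (finishes hour 22, plus 3-hour gap → hour 25); catering load-in (finishes hour 21, plus 1-hour gap → hour 22); lighting stringing (finishes hour 17). That puts its earliest start at hour 25; it finishes at 25 + 9 = hour 34.
Every task is finished by hour 34, which is no later than the deadline of 37, so the schedule is feasible.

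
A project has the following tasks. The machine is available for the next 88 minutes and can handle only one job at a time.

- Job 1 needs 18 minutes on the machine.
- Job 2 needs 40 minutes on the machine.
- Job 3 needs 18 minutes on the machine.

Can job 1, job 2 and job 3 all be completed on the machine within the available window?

Yes

Running back to back, the jobs need 18 + 40 + 18 = 76 minutes on the machine.
Since 76 ≤ 88, they fit within the window.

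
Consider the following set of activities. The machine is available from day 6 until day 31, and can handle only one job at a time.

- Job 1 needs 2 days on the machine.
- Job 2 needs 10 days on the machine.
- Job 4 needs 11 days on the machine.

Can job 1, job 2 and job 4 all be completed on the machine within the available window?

The machine window is 31 − 6 = 25 days.
Running back to back, the jobs need 2 + 10 + 11 = 23 days on the machine.
Since 23 ≤ 25, they fit within the window.

Yes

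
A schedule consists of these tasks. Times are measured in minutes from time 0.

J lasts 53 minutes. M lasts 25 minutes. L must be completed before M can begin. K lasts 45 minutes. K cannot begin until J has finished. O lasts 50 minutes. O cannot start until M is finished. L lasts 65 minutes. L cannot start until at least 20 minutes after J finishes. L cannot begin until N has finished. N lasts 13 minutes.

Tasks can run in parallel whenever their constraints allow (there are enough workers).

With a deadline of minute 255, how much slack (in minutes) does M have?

42

Nothing blocks N, so it runs from minute 0 to minute 13.
J has no prerequisites, so it starts at minute 0 and finishes at minute 53.
For L: J (finishes minute 53, plus 20-minute gap → minute 73); N (finishes minute 13). Taking the maximum gives a start of minute 73, and it finishes at 73 + 65 = minute 138.
After L (finishes minute 138), M can start at minute 138 and finishes at minute 163.

Working backward from the deadline:
O has no dependents, so it just needs to finish by minute 255. Starting by 255 − 50 = minute 205 achieves that.
M feeds into O (must start by minute 205); so M must finish by minute 205 and therefore start by minute 180.
So M can start as early as minute 138 and as late as minute 180, giving 180 − 138 = 42 minutes of slack.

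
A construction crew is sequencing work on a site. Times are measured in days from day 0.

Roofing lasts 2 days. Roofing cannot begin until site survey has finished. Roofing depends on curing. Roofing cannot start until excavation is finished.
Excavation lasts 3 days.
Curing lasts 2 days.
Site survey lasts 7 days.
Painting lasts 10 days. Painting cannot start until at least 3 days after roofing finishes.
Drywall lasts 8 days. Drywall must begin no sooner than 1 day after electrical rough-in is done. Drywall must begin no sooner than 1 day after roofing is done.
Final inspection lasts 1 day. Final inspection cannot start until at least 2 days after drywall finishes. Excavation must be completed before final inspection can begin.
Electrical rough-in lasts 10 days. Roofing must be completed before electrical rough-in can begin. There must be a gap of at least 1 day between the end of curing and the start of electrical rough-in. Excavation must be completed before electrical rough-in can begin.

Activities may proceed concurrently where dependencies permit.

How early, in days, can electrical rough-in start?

9

Curing can start immediately at day 0; it finishes at day 2.
Excavation has no prerequisites, so it starts at day 0 and finishes at day 3.
Nothing blocks site survey, so it runs from day 0 to day 7.
Roofing cannot start until site survey (finishes day 7); curing (finishes day 2); excavation (finishes day 3). The controlling bound is day 7, so roofing finishes at 7 + 2 = day 9.
Electrical rough-in waits on roofing (finishes day 9); curing (finishes day 2, plus 1-day gap → day 3); excavation (finishes day 3). The latest of these is day 9, which is the earliest electrical rough-in can start.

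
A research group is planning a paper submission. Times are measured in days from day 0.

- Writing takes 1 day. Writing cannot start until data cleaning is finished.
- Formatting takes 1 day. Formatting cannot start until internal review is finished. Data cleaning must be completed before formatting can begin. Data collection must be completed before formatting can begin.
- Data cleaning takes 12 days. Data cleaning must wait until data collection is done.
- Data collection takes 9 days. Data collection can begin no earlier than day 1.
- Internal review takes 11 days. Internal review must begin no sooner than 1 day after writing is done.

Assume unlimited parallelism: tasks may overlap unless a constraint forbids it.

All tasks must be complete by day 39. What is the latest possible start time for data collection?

4

To finish by day 39, formatting (duration 1) must start no later than day 38.
Since formatting (must start by day 38) depends on it, internal review must finish by day 38. Backing off its 11-day duration gives a latest start of day 27.
Writing has to be done before internal review (must start by day 27, minus 1-day gap → day 26). That means finishing by day 26, i.e. starting by 26 − 1 = day 25.
Data cleaning must finish in time for writing (must start by day 25); formatting (must start by day 38). The tightest is day 25, so data cleaning must start by 25 − 12 = day 13.
Data collection has several dependents: data cleaning (must start by day 13); formatting (must start by day 38). The earliest of those limits is day 13, so data collection must start by 13 − 9 = day 4.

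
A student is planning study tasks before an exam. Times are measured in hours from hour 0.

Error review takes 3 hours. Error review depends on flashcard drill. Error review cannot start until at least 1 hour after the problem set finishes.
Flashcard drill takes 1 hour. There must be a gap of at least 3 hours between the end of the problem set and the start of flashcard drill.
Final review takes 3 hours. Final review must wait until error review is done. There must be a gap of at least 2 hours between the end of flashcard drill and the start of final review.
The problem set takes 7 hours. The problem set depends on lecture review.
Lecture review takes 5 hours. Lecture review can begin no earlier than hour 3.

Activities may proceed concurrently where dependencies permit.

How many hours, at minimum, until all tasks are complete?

Lecture review cannot begin until its own release at hour 3. It runs from hour 3 to 3 + 5 = hour 8.
The problem set waits on lecture review (finishes hour 8), so it starts at hour 8 and finishes at 8 + 7 = hour 15.
After the problem set (finishes hour 15, plus 3-hour gap → hour 18), flashcard drill can start at hour 18 and finishes at hour 19.
Error review needs all of flashcard drill (finishes hour 19); the problem set (finishes hour 15, plus 1-hour gap → hour 16). That puts its earliest start at hour 19; it finishes at 19 + 3 = hour 22.
Final review needs all of error review (finishes hour 22); flashcard drill (finishes hour 19, plus 2-hour gap → hour 21). That puts its earliest start at hour 22; it finishes at 22 + 3 = hour 25.
All tasks are finished once the last one completes. Finish times: Lecture review at 8, The problem set at 15, Flashcard drill at 19, Error review at 22, Final review at 25. The latest is hour 25.

25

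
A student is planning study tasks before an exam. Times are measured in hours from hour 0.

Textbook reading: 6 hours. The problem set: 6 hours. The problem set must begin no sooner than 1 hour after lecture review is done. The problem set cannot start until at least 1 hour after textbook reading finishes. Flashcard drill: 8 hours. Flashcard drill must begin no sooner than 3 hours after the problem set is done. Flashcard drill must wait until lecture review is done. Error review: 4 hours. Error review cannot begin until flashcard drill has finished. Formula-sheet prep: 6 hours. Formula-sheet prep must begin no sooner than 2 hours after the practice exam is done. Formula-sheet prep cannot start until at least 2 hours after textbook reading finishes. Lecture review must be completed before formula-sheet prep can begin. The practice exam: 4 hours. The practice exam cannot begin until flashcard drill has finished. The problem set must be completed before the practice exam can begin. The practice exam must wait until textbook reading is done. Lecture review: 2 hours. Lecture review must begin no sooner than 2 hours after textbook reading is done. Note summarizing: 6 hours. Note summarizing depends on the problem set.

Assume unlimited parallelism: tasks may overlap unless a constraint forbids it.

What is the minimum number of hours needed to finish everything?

Nothing blocks textbook reading, so it runs from hour 0 to hour 6.
Lecture review waits on textbook reading (finishes hour 6, plus 2-hour gap → hour 8), so it starts at hour 8 and finishes at 8 + 2 = hour 10.
The problem set cannot start until lecture review (finishes hour 10, plus 1-hour gap → hour 11); textbook reading (finishes hour 6, plus 1-hour gap → hour 7). The controlling bound is hour 11, so the problem set finishes at 11 + 6 = hour 17.
Note summarizing cannot begin until the problem set (finishes hour 17). It runs from hour 17 to 17 + 6 = hour 23.
For flashcard drill: the problem set (finishes hour 17, plus 3-hour gap → hour 20); lecture review (finishes hour 10). Taking the maximum gives a start of hour 20, and it finishes at 20 + 8 = hour 28.
Error review cannot begin until flashcard drill (finishes hour 28). It runs from hour 28 to 28 + 4 = hour 32.
For the practice exam: flashcard drill (finishes hour 28); the problem set (finishes hour 17); textbook reading (finishes hour 6). Taking the maximum gives a start of hour 28, and it finishes at 28 + 4 = hour 32.
Formula-sheet prep needs all of the practice exam (finishes hour 32, plus 2-hour gap → hour 34); textbook reading (finishes hour 6, plus 2-hour gap → hour 8); lecture review (finishes hour 10). That puts its earliest start at hour 34; it finishes at 34 + 6 = hour 40.
All tasks are finished once the last one completes. Finish times: Textbook reading at 6, Lecture review at 10, The problem set at 17, Flashcard drill at 28, The practice exam at 32, Error review at 32, Note summarizing at 23, Formula-sheet prep at 40. The latest is hour 40.

40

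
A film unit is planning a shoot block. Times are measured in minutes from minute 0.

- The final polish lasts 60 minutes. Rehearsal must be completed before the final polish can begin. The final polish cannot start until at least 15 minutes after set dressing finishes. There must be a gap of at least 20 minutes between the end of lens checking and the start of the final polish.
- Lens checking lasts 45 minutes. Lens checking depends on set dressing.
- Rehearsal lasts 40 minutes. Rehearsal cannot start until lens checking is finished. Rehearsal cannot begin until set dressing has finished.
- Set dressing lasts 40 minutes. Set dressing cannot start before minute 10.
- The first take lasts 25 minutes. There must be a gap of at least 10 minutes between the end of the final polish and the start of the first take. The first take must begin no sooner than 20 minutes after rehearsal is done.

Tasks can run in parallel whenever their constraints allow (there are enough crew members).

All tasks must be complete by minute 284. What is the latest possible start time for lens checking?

104

Nothing follows the first take; the deadline of minute 284 is its only limit. It must start by 284 − 25 = minute 259.
The final polish has to be done before the first take (must start by minute 259, minus 10-minute gap → minute 249). That means finishing by minute 249, i.e. starting by 249 − 60 = minute 189.
Rehearsal has several dependents: the final polish (must start by minute 189); the first take (must start by minute 259, minus 20-minute gap → minute 239). The earliest of those limits is minute 189, so rehearsal must start by 189 − 40 = minute 149.
Lens checking feeds rehearsal (must start by minute 149); the final polish (must start by minute 189, minus 20-minute gap → minute 169). Taking the minimum, lens checking must finish by minute 149 and start by 149 − 45 = minute 104.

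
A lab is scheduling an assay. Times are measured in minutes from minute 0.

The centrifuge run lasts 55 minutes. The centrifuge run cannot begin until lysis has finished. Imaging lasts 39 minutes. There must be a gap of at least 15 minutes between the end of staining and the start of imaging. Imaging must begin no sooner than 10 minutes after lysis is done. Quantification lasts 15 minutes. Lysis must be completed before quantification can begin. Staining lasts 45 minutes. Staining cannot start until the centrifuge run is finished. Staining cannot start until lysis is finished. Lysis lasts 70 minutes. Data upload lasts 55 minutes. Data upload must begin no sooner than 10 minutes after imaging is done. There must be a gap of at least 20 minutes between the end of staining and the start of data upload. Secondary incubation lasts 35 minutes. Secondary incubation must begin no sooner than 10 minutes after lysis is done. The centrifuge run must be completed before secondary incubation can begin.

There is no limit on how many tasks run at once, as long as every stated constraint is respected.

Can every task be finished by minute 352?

Nothing blocks lysis, so it runs from minute 0 to minute 70.
After lysis (finishes minute 70), quantification can start at minute 70 and finishes at minute 85.
The centrifuge run cannot begin until lysis (finishes minute 70). It runs from minute 70 to 70 + 55 = minute 125.
For secondary incubation: lysis (finishes minute 70, plus 10-minute gap → minute 80); the centrifuge run (finishes minute 125). Taking the maximum gives a start of minute 125, and it finishes at 125 + 35 = minute 160.
Staining cannot start until the centrifuge run (finishes minute 125); lysis (finishes minute 70). The controlling bound is minute 125, so staining finishes at 125 + 45 = minute 170.
Imaging needs all of staining (finishes minute 170, plus 15-minute gap → minute 185); lysis (finishes minute 70, plus 10-minute gap → minute 80). That puts its earliest start at minute 185; it finishes at 185 + 39 = minute 224.
For data upload: imaging (finishes minute 224, plus 10-minute gap → minute 234); staining (finishes minute 170, plus 20-minute gap → minute 190). Taking the maximum gives a start of minute 234, and it finishes at 234 + 55 = minute 289.
Every task is finished by minute 289, which is no later than the deadline of 352, so the schedule is feasible.

Yes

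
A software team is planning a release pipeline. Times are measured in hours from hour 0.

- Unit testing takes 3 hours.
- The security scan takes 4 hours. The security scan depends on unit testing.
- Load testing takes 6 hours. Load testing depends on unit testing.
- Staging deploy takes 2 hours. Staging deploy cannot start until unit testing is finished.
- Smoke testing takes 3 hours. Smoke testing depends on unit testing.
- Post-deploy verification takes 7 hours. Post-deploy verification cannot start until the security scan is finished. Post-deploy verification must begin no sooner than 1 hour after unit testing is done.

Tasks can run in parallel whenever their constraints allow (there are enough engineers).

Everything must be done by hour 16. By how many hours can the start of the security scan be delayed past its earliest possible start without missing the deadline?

2

Nothing blocks unit testing, so it runs from hour 0 to hour 3.
After unit testing (finishes hour 3), the security scan can start at hour 3 and finishes at hour 7.

Working backward from the deadline:
Post-deploy verification has no dependents, so it just needs to finish by hour 16. Starting by 16 − 7 = hour 9 achieves that.
The security scan must finish before post-deploy verification (must start by hour 9). With a 4-hour duration, the security scan must start by 9 − 4 = hour 5.
So the security scan can start as early as hour 3 and as late as hour 5, giving 5 − 3 = 2 hours of slack.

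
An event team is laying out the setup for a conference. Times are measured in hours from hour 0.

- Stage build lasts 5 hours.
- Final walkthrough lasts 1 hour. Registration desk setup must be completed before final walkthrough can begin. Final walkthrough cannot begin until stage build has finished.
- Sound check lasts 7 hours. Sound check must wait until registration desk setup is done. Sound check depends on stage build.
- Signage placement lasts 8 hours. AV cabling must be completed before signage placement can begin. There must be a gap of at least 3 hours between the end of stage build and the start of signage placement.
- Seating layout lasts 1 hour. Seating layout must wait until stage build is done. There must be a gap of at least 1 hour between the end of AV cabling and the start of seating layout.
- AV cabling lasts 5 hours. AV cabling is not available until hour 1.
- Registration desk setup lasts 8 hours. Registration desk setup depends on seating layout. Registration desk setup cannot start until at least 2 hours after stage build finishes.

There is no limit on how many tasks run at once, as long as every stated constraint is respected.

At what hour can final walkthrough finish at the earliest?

17

AV cabling cannot begin until its own release at hour 1. It runs from hour 1 to 1 + 5 = hour 6.
Stage build can start immediately at hour 0; it finishes at hour 5.
For seating layout: stage build (finishes hour 5); AV cabling (finishes hour 6, plus 1-hour gap → hour 7). Taking the maximum gives a start of hour 7, and it finishes at 7 + 1 = hour 8.
Registration desk setup cannot start until seating layout (finishes hour 8); stage build (finishes hour 5, plus 2-hour gap → hour 7). The controlling bound is hour 8, so registration desk setup finishes at 8 + 8 = hour 16.
Final walkthrough needs all of registration desk setup (finishes hour 16); stage build (finishes hour 5). That puts its earliest start at hour 16; it finishes at 16 + 1 = hour 17.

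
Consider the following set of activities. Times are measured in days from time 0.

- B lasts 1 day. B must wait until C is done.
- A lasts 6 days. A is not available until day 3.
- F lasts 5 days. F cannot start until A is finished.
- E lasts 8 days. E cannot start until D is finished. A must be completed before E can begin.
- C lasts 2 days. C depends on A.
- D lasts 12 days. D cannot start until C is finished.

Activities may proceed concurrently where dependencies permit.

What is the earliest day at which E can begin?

A cannot begin until its own release at day 3. It runs from day 3 to 3 + 6 = day 9.
After A (finishes day 9), C can start at day 9 and finishes at day 11.
D waits on C (finishes day 11), so it starts at day 11 and finishes at 11 + 12 = day 23.
E waits on D (finishes day 23); A (finishes day 9). The latest of these is day 23, which is the earliest E can start.

23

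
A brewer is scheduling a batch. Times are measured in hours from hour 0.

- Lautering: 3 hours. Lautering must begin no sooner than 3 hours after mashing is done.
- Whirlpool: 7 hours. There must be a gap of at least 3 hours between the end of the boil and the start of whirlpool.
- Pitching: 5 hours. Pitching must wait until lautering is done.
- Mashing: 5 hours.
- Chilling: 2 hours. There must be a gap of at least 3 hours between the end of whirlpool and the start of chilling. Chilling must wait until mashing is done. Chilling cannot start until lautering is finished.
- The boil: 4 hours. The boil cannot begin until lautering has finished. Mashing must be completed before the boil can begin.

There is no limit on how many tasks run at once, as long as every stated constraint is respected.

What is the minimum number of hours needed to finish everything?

30

Mashing can start immediately at hour 0; it finishes at hour 5.
After mashing (finishes hour 5, plus 3-hour gap → hour 8), lautering can start at hour 8 and finishes at hour 11.
Pitching cannot begin until lautering (finishes hour 11). It runs from hour 11 to 11 + 5 = hour 16.
The boil has to wait for lautering (finishes hour 11); mashing (finishes hour 5). The latest of these is hour 11, so the boil runs hour 11 to 11 + 4 = hour 15.
After the boil (finishes hour 15, plus 3-hour gap → hour 18), whirlpool can start at hour 18 and finishes at hour 25.
Chilling cannot start until whirlpool (finishes hour 25, plus 3-hour gap → hour 28); mashing (finishes hour 5); lautering (finishes hour 11). The controlling bound is hour 28, so chilling finishes at 28 + 2 = hour 30.
All tasks are finished once the last one completes. Finish times: Mashing at 5, Lautering at 11, The boil at 15, Whirlpool at 25, Chilling at 30, Pitching at 16. The latest is hour 30.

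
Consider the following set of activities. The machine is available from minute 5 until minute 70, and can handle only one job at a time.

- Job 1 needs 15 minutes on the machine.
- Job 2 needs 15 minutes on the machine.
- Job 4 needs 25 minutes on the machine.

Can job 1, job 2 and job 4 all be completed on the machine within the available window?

The machine window is 70 − 5 = 65 minutes.
Running back to back, the jobs need 15 + 15 + 25 = 55 minutes on the machine.
Since 55 ≤ 65, they fit within the window.

Yes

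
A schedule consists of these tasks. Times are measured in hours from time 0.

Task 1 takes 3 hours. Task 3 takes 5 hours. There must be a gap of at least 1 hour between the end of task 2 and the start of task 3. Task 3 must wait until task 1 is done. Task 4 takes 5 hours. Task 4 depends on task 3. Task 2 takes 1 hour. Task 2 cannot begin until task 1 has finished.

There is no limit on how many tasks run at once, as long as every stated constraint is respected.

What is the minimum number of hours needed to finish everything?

15

Nothing blocks task 1, so it runs from hour 0 to hour 3.
Task 2 cannot begin until task 1 (finishes hour 3). It runs from hour 3 to 3 + 1 = hour 4.
Task 3 has to wait for task 2 (finishes hour 4, plus 1-hour gap → hour 5); task 1 (finishes hour 3). The latest of these is hour 5, so task 3 runs hour 5 to 5 + 5 = hour 10.
Task 4 cannot begin until task 3 (finishes hour 10). It runs from hour 10 to 10 + 5 = hour 15.
All tasks are finished once the last one completes. Finish times: Task 1 at 3, Task 2 at 4, Task 3 at 10, Task 4 at 15. The latest is hour 15.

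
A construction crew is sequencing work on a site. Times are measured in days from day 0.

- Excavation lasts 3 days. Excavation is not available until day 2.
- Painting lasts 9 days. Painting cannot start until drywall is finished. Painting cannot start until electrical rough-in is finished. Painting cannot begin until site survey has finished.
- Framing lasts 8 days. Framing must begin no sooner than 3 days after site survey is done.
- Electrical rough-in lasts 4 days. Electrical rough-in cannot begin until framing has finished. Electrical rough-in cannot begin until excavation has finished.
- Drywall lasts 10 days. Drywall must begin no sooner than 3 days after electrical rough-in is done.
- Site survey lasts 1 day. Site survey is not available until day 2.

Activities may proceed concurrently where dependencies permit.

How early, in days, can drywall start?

After its own release at day 2, excavation can start at day 2 and finishes at day 5.
Site survey cannot begin until its own release at day 2. It runs from day 2 to 2 + 1 = day 3.
After site survey (finishes day 3, plus 3-day gap → day 6), framing can start at day 6 and finishes at day 14.
Electrical rough-in has to wait for framing (finishes day 14); excavation (finishes day 5). The latest of these is day 14, so electrical rough-in runs day 14 to 14 + 4 = day 18.
Drywall waits on electrical rough-in (finishes day 18, plus 3-day gap → day 21), so the earliest it can start is day 21.

21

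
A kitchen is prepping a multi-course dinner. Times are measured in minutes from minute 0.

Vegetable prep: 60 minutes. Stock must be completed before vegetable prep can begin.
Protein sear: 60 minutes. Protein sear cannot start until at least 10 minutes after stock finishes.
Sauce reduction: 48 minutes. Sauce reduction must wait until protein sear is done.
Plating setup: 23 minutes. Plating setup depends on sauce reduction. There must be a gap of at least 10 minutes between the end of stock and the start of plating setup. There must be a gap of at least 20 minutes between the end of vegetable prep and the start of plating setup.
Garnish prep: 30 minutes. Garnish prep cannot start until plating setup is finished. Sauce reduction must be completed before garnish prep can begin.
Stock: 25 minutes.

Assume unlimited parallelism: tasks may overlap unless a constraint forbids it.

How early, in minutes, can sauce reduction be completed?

143

Stock can start immediately at minute 0; it finishes at minute 25.
After stock (finishes minute 25, plus 10-minute gap → minute 35), protein sear can start at minute 35 and finishes at minute 95.
After protein sear (finishes minute 95), sauce reduction can start at minute 95 and finishes at minute 143.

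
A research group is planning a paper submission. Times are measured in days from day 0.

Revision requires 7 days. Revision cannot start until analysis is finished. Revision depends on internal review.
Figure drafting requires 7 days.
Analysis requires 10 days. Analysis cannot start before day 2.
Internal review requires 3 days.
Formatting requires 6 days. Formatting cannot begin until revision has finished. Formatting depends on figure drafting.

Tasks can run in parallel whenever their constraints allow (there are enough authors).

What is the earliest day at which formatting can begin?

19

Internal review can start immediately at day 0; it finishes at day 3.
Nothing blocks figure drafting, so it runs from day 0 to day 7.
After its own release at day 2, analysis can start at day 2 and finishes at day 12.
For revision: analysis (finishes day 12); internal review (finishes day 3). Taking the maximum gives a start of day 12, and it finishes at 12 + 7 = day 19.
Formatting waits on revision (finishes day 19); figure drafting (finishes day 7). The latest of these is day 19, which is the earliest formatting can start.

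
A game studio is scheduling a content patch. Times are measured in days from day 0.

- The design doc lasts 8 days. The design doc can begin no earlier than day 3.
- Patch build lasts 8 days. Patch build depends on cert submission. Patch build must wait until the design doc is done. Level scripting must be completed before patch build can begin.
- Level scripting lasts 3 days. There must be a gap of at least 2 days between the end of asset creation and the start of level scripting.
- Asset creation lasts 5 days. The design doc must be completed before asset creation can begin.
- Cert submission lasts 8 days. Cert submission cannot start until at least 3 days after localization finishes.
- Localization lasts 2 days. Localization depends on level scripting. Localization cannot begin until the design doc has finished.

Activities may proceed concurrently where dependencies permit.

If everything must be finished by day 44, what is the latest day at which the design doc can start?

Patch build has no dependents, so it just needs to finish by day 44. Starting by 44 − 8 = day 36 achieves that.
Cert submission has to be done before patch build (must start by day 36). That means finishing by day 36, i.e. starting by 36 − 8 = day 28.
Localization feeds into cert submission (must start by day 28, minus 3-day gap → day 25); so localization must finish by day 25 and therefore start by day 23.
Level scripting feeds localization (must start by day 23); patch build (must start by day 36). Taking the minimum, level scripting must finish by day 23 and start by 23 − 3 = day 20.
Asset creation has to be done before level scripting (must start by day 20, minus 2-day gap → day 18). That means finishing by day 18, i.e. starting by 18 − 5 = day 13.
For the design doc: asset creation (must start by day 13); localization (must start by day 23); patch build (must start by day 36). The most restrictive is day 13; with an 8-day duration, the design doc must start by day 5.

5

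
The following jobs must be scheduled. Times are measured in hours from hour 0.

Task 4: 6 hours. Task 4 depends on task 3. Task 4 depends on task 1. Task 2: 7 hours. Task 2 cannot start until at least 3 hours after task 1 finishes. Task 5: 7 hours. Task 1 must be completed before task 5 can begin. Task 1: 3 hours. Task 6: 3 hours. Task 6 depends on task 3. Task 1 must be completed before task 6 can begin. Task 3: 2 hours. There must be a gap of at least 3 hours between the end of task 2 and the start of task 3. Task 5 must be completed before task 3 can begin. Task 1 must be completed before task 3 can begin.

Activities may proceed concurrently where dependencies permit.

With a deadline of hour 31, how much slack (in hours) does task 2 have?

7

Task 1 has no prerequisites, so it starts at hour 0 and finishes at hour 3.
Task 2 cannot begin until task 1 (finishes hour 3, plus 3-hour gap → hour 6). It runs from hour 6 to 6 + 7 = hour 13.

Working backward from the deadline:
Task 4 must finish by hour 31; it takes 6 hours, so it must start by 31 − 6 = hour 25.
Nothing follows task 6; the deadline of hour 31 is its only limit. It must start by 31 − 3 = hour 28.
Task 3 must finish in time for task 4 (must start by hour 25); task 6 (must start by hour 28). The tightest is hour 25, so task 3 must start by 25 − 2 = hour 23.
Task 2 must finish before task 3 (must start by hour 23, minus 3-hour gap → hour 20). With a 7-hour duration, task 2 must start by 20 − 7 = hour 13.
So task 2 can start as early as hour 6 and as late as hour 13, giving 13 − 6 = 7 hours of slack.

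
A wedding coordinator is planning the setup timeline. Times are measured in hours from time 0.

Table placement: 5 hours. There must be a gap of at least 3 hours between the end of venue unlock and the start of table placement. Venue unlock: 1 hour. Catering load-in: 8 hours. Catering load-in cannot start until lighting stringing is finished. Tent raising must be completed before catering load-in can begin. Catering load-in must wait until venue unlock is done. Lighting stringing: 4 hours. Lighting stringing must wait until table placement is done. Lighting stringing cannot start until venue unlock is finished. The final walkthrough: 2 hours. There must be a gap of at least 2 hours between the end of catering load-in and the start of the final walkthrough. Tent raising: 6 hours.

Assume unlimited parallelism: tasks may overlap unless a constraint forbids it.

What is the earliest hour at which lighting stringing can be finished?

Venue unlock can start immediately at hour 0; it finishes at hour 1.
After venue unlock (finishes hour 1, plus 3-hour gap → hour 4), table placement can start at hour 4 and finishes at hour 9.
Lighting stringing cannot start until table placement (finishes hour 9); venue unlock (finishes hour 1). The controlling bound is hour 9, so lighting stringing finishes at 9 + 4 = hour 13.

13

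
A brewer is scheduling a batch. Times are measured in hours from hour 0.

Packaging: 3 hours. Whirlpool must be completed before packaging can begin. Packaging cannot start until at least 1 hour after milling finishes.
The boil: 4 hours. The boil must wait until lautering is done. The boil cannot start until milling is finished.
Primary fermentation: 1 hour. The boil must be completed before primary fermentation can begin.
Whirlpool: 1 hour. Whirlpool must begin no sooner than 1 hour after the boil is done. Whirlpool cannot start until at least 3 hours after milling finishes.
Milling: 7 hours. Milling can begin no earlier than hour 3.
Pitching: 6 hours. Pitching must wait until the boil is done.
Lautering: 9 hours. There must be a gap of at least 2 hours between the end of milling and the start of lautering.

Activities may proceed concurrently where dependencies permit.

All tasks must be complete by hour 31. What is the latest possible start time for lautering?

12

Packaging has no dependents, so it just needs to finish by hour 31. Starting by 31 − 3 = hour 28 achieves that.
Since packaging (must start by hour 28) depends on it, whirlpool must finish by hour 28. Backing off its 1-hour duration gives a latest start of hour 27.
To finish by hour 31, pitching (duration 6) must start no later than hour 25.
Primary fermentation has no dependents, so it just needs to finish by hour 31. Starting by 31 − 1 = hour 30 achieves that.
The boil has several dependents: whirlpool (must start by hour 27, minus 1-hour gap → hour 26); pitching (must start by hour 25); primary fermentation (must start by hour 30). The earliest of those limits is hour 25, so the boil must start by 25 − 4 = hour 21.
Since the boil (must start by hour 21) depends on it, lautering must finish by hour 21. Backing off its 9-hour duration gives a latest start of hour 12.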